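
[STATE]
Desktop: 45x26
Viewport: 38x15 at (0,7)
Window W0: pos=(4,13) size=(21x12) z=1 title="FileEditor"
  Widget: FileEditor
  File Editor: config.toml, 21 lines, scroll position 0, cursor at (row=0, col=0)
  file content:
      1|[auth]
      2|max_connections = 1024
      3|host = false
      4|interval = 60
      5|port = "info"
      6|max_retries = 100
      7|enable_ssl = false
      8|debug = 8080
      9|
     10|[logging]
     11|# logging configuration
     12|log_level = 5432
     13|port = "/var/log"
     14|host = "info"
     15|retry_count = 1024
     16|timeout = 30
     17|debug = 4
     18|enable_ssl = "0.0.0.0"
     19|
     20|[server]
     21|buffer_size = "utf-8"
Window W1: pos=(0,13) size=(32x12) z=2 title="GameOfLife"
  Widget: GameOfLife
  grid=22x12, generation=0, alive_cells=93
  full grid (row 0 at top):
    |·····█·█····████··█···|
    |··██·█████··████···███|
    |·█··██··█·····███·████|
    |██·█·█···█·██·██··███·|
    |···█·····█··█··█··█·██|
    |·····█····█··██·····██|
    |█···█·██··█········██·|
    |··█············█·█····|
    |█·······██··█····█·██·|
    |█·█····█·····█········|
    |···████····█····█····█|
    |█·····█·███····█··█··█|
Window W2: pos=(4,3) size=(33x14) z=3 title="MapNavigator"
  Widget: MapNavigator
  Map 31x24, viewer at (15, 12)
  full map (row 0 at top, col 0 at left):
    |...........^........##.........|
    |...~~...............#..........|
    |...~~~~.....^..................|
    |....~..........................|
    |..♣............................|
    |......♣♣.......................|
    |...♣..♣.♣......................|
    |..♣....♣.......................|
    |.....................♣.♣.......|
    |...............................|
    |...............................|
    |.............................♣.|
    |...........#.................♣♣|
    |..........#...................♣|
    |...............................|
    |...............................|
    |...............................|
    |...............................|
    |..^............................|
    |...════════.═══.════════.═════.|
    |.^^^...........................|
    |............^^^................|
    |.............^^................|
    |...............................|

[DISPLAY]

    ┃.....................♣.♣.......┃ 
    ┃...............................┃ 
    ┃...............................┃ 
    ┃.............................♣.┃ 
    ┃...........#...@.............♣♣┃ 
    ┃..........#...................♣┃ 
┏━━━┃...............................┃ 
┃ Ga┃...............................┃ 
┠───┃...............................┃ 
┃Gen┗━━━━━━━━━━━━━━━━━━━━━━━━━━━━━━━┛ 
┃·█··██··█·····███·████        ┃      
┃██·█·█···█·██·██··███·        ┃      
┃···█·····█··█··█··█·██        ┃      
┃·····█····█··██·····██        ┃      
┃█···█·██··█········██·        ┃      


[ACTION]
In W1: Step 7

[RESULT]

    ┃.....................♣.♣.......┃ 
    ┃...............................┃ 
    ┃...............................┃ 
    ┃.............................♣.┃ 
    ┃...........#...@.............♣♣┃ 
    ┃..........#...................♣┃ 
┏━━━┃...............................┃ 
┃ Ga┃...............................┃ 
┠───┃...............................┃ 
┃Gen┗━━━━━━━━━━━━━━━━━━━━━━━━━━━━━━━┛ 
┃██·····███····██······        ┃      
┃█·█····██·██··██·██···        ┃      
┃█·██···██·██···███····        ┃      
┃█····█·████·█·········        ┃      
┃·██·█····██·██········        ┃      


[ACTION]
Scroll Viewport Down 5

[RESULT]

    ┃...........#...@.............♣♣┃ 
    ┃..........#...................♣┃ 
┏━━━┃...............................┃ 
┃ Ga┃...............................┃ 
┠───┃...............................┃ 
┃Gen┗━━━━━━━━━━━━━━━━━━━━━━━━━━━━━━━┛ 
┃██·····███····██······        ┃      
┃█·█····██·██··██·██···        ┃      
┃█·██···██·██···███····        ┃      
┃█····█·████·█·········        ┃      
┃·██·█····██·██········        ┃      
┃·█··█····████·····██··        ┃      
┃··██··███········███··        ┃      
┗━━━━━━━━━━━━━━━━━━━━━━━━━━━━━━┛      
                                      


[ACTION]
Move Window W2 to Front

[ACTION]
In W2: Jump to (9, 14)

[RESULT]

    ┃      .........@...............┃ 
    ┃      .........................┃ 
┏━━━┃      .........................┃ 
┃ Ga┃      .........................┃ 
┠───┃      ..^......................┃ 
┃Gen┗━━━━━━━━━━━━━━━━━━━━━━━━━━━━━━━┛ 
┃██·····███····██······        ┃      
┃█·█····██·██··██·██···        ┃      
┃█·██···██·██···███····        ┃      
┃█····█·████·█·········        ┃      
┃·██·█····██·██········        ┃      
┃·█··█····████·····██··        ┃      
┃··██··███········███··        ┃      
┗━━━━━━━━━━━━━━━━━━━━━━━━━━━━━━┛      
                                      


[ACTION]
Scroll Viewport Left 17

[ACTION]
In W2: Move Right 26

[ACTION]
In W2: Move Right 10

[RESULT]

    ┃...............@               ┃ 
    ┃................               ┃ 
┏━━━┃................               ┃ 
┃ Ga┃................               ┃ 
┠───┃................               ┃ 
┃Gen┗━━━━━━━━━━━━━━━━━━━━━━━━━━━━━━━┛ 
┃██·····███····██······        ┃      
┃█·█····██·██··██·██···        ┃      
┃█·██···██·██···███····        ┃      
┃█····█·████·█·········        ┃      
┃·██·█····██·██········        ┃      
┃·█··█····████·····██··        ┃      
┃··██··███········███··        ┃      
┗━━━━━━━━━━━━━━━━━━━━━━━━━━━━━━┛      
                                      


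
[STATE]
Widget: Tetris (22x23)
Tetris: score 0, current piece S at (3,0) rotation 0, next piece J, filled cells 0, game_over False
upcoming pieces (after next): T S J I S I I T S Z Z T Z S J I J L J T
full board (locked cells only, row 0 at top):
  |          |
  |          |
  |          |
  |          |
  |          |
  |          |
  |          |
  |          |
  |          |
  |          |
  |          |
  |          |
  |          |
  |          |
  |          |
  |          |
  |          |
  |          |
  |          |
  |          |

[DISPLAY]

    ░░    │Next:      
   ░░     │█          
          │███        
          │           
          │           
          │           
          │Score:     
          │0          
          │           
          │           
          │           
          │           
          │           
          │           
          │           
          │           
          │           
          │           
          │           
          │           
          │           
          │           
          │           


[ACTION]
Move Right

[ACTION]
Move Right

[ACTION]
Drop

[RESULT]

          │Next:      
      ░░  │█          
     ░░   │███        
          │           
          │           
          │           
          │Score:     
          │0          
          │           
          │           
          │           
          │           
          │           
          │           
          │           
          │           
          │           
          │           
          │           
          │           
          │           
          │           
          │           


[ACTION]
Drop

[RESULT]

          │Next:      
          │█          
      ░░  │███        
     ░░   │           
          │           
          │           
          │Score:     
          │0          
          │           
          │           
          │           
          │           
          │           
          │           
          │           
          │           
          │           
          │           
          │           
          │           
          │           
          │           
          │           


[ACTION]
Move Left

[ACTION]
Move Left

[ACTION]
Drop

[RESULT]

          │Next:      
          │█          
          │███        
    ░░    │           
   ░░     │           
          │           
          │Score:     
          │0          
          │           
          │           
          │           
          │           
          │           
          │           
          │           
          │           
          │           
          │           
          │           
          │           
          │           
          │           
          │           


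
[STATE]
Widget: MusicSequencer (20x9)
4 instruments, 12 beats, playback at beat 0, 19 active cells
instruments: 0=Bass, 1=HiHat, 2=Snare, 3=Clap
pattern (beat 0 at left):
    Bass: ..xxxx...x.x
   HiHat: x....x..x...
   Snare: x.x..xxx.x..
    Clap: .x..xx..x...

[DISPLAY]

      ▼12345678901  
  Bass··████···█·█  
 HiHat█····█··█···  
 Snare█·█··███·█··  
  Clap·█··██··█···  
                    
                    
                    
                    


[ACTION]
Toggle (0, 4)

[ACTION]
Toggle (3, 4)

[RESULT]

      ▼12345678901  
  Bass··██·█···█·█  
 HiHat█····█··█···  
 Snare█·█··███·█··  
  Clap·█···█··█···  
                    
                    
                    
                    


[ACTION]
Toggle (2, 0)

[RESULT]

      ▼12345678901  
  Bass··██·█···█·█  
 HiHat█····█··█···  
 Snare··█··███·█··  
  Clap·█···█··█···  
                    
                    
                    
                    


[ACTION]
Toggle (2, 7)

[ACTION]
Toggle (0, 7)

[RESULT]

      ▼12345678901  
  Bass··██·█·█·█·█  
 HiHat█····█··█···  
 Snare··█··██··█··  
  Clap·█···█··█···  
                    
                    
                    
                    


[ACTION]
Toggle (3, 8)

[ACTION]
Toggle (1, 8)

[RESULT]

      ▼12345678901  
  Bass··██·█·█·█·█  
 HiHat█····█······  
 Snare··█··██··█··  
  Clap·█···█······  
                    
                    
                    
                    


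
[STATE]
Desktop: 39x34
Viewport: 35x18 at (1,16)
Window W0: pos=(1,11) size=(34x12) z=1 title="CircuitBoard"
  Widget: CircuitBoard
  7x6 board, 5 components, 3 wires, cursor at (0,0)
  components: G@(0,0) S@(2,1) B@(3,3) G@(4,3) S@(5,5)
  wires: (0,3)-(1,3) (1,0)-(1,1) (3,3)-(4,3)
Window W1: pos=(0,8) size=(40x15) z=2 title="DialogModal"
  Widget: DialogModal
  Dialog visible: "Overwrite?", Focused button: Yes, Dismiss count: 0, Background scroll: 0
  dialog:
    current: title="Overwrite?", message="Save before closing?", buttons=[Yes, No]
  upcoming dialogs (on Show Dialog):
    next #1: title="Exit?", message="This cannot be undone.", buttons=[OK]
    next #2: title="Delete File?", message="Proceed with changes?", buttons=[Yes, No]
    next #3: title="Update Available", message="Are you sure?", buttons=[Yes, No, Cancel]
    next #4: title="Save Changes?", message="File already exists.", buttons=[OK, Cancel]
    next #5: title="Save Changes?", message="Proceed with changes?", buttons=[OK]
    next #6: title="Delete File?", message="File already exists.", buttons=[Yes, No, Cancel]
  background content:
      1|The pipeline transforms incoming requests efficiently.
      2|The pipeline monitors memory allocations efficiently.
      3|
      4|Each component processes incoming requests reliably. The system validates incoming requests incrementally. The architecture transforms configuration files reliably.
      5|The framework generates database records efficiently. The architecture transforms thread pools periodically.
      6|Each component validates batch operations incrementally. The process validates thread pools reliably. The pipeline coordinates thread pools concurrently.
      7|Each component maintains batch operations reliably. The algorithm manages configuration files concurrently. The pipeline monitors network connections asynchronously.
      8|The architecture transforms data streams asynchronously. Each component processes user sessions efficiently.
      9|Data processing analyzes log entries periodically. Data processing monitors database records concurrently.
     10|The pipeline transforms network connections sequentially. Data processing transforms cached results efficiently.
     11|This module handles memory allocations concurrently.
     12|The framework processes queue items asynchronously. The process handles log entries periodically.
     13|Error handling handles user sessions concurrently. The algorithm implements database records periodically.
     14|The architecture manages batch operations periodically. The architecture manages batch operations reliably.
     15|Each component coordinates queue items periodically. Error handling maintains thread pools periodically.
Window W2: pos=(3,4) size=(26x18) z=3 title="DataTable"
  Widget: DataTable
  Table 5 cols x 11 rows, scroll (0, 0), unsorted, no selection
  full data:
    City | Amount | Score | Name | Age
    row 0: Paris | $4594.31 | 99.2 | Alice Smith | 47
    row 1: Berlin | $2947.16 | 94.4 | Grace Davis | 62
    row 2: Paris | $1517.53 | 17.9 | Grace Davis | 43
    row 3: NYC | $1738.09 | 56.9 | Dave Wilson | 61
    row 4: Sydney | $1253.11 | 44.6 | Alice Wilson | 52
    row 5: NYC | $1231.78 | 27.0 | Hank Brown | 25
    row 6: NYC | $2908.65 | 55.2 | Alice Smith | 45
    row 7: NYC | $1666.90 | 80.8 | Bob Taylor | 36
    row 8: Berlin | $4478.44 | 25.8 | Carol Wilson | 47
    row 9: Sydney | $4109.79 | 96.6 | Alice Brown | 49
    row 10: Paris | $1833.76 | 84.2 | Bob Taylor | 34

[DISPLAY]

Ea┃NYC   │$1666.90│80.8 │Bo┃? │oper
Ea┃Berlin│$4478.44│25.8 │Ca┃  │oper
Th┃Sydney│$4109.79│96.6 │Al┃──┘a st
Da┃Paris │$1833.76│84.2 │Bo┃ entrie
Th┃                        ┃ork con
Th┗━━━━━━━━━━━━━━━━━━━━━━━━┛llocati
━━━━━━━━━━━━━━━━━━━━━━━━━━━━━━━━━━━
                                   
                                   
                                   
                                   
                                   
                                   
                                   
                                   
                                   
                                   
                                   


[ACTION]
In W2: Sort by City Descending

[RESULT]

Ea┃NYC   │$2908.65│55.2 │Al┃? │oper
Ea┃NYC   │$1666.90│80.8 │Bo┃  │oper
Th┃Berlin│$2947.16│94.4 │Gr┃──┘a st
Da┃Berlin│$4478.44│25.8 │Ca┃ entrie
Th┃                        ┃ork con
Th┗━━━━━━━━━━━━━━━━━━━━━━━━┛llocati
━━━━━━━━━━━━━━━━━━━━━━━━━━━━━━━━━━━
                                   
                                   
                                   
                                   
                                   
                                   
                                   
                                   
                                   
                                   
                                   


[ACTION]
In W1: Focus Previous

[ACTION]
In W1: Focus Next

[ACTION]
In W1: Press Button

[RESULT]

Ea┃NYC   │$2908.65│55.2 │Al┃ch oper
Ea┃NYC   │$1666.90│80.8 │Bo┃ch oper
Th┃Berlin│$2947.16│94.4 │Gr┃data st
Da┃Berlin│$4478.44│25.8 │Ca┃ entrie
Th┃                        ┃ork con
Th┗━━━━━━━━━━━━━━━━━━━━━━━━┛llocati
━━━━━━━━━━━━━━━━━━━━━━━━━━━━━━━━━━━
                                   
                                   
                                   
                                   
                                   
                                   
                                   
                                   
                                   
                                   
                                   


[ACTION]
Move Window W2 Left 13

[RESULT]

NYC   │$2908.65│55.2 │Al┃batch oper
NYC   │$1666.90│80.8 │Bo┃batch oper
Berlin│$2947.16│94.4 │Gr┃ms data st
Berlin│$4478.44│25.8 │Ca┃log entrie
                        ┃etwork con
━━━━━━━━━━━━━━━━━━━━━━━━┛y allocati
━━━━━━━━━━━━━━━━━━━━━━━━━━━━━━━━━━━
                                   
                                   
                                   
                                   
                                   
                                   
                                   
                                   
                                   
                                   
                                   


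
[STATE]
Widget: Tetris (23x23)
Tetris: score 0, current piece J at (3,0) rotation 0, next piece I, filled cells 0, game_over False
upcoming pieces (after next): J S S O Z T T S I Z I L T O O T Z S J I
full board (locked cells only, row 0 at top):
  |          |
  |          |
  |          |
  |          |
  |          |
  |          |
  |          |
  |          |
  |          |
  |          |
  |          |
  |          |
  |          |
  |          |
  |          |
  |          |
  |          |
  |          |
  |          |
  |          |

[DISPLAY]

   █      │Next:       
   ███    │████        
          │            
          │            
          │            
          │            
          │Score:      
          │0           
          │            
          │            
          │            
          │            
          │            
          │            
          │            
          │            
          │            
          │            
          │            
          │            
          │            
          │            
          │            


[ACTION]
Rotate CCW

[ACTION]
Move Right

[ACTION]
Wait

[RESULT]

          │Next:       
     █    │████        
     █    │            
    ██    │            
          │            
          │            
          │Score:      
          │0           
          │            
          │            
          │            
          │            
          │            
          │            
          │            
          │            
          │            
          │            
          │            
          │            
          │            
          │            
          │            


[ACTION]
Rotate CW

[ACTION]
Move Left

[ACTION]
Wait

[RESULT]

          │Next:       
          │████        
   █      │            
   ███    │            
          │            
          │            
          │Score:      
          │0           
          │            
          │            
          │            
          │            
          │            
          │            
          │            
          │            
          │            
          │            
          │            
          │            
          │            
          │            
          │            


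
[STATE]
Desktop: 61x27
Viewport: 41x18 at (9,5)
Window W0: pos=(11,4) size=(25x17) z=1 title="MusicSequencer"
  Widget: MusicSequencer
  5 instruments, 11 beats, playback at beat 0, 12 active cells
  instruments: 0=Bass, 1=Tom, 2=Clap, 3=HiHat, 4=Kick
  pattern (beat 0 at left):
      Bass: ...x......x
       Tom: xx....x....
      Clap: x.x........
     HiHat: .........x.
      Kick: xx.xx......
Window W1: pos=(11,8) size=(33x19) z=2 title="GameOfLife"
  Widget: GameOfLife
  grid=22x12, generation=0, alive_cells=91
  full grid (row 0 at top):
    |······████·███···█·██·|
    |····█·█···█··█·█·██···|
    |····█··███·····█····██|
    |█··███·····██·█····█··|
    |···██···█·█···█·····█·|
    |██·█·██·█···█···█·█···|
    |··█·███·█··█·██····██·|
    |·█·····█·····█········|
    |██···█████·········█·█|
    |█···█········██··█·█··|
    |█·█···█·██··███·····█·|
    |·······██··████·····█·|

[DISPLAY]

  ┃ MusicSequencer        ┃              
  ┠───────────────────────┨              
  ┃      ▼1234567890      ┃              
  ┏━━━━━━━━━━━━━━━━━━━━━━━━━━━━━━━┓      
  ┃ GameOfLife                    ┃      
  ┠───────────────────────────────┨      
  ┃Gen: 0                         ┃      
  ┃······████·███···█·██·         ┃      
  ┃····█·█···█··█·█·██···         ┃      
  ┃····█··███·····█····██         ┃      
  ┃█··███·····██·█····█··         ┃      
  ┃···██···█·█···█·····█·         ┃      
  ┃██·█·██·█···█···█·█···         ┃      
  ┃··█·███·█··█·██····██·         ┃      
  ┃·█·····█·····█········         ┃      
  ┃██···█████·········█·█         ┃      
  ┃█···█········██··█·█··         ┃      
  ┃█·█···█·██··███·····█·         ┃      


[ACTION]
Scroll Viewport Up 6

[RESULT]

                                         
                                         
                                         
                                         
  ┏━━━━━━━━━━━━━━━━━━━━━━━┓              
  ┃ MusicSequencer        ┃              
  ┠───────────────────────┨              
  ┃      ▼1234567890      ┃              
  ┏━━━━━━━━━━━━━━━━━━━━━━━━━━━━━━━┓      
  ┃ GameOfLife                    ┃      
  ┠───────────────────────────────┨      
  ┃Gen: 0                         ┃      
  ┃······████·███···█·██·         ┃      
  ┃····█·█···█··█·█·██···         ┃      
  ┃····█··███·····█····██         ┃      
  ┃█··███·····██·█····█··         ┃      
  ┃···██···█·█···█·····█·         ┃      
  ┃██·█·██·█···█···█·█···         ┃      


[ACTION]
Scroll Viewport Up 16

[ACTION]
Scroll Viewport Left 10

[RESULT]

                                         
                                         
                                         
                                         
           ┏━━━━━━━━━━━━━━━━━━━━━━━┓     
           ┃ MusicSequencer        ┃     
           ┠───────────────────────┨     
           ┃      ▼1234567890      ┃     
           ┏━━━━━━━━━━━━━━━━━━━━━━━━━━━━━
           ┃ GameOfLife                  
           ┠─────────────────────────────
           ┃Gen: 0                       
           ┃······████·███···█·██·       
           ┃····█·█···█··█·█·██···       
           ┃····█··███·····█····██       
           ┃█··███·····██·█····█··       
           ┃···██···█·█···█·····█·       
           ┃██·█·██·█···█···█·█···       


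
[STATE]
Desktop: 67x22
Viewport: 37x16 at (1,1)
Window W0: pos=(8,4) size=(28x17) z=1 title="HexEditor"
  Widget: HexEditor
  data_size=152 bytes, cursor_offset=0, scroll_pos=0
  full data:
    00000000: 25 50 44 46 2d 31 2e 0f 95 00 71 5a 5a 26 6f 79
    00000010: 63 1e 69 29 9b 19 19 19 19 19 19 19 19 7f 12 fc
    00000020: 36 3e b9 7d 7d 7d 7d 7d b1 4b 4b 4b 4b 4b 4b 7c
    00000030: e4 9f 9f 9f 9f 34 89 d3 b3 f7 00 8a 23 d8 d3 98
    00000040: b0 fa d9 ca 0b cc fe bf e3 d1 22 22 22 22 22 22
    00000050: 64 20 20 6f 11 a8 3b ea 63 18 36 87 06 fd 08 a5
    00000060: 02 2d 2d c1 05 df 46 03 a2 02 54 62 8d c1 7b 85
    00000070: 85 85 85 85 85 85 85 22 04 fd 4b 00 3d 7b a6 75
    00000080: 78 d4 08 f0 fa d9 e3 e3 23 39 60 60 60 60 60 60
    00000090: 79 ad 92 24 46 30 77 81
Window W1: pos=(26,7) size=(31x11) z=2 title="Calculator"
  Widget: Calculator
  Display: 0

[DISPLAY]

                                     
                                     
                                     
       ┏━━━━━━━━━━━━━━━━━━━━━━━━━━┓  
       ┃ HexEditor                ┃  
       ┠──────────────────────────┨  
       ┃00000000  25 50 4┏━━━━━━━━━━━
       ┃00000010  63 1e 6┃ Calculator
       ┃00000020  36 3e b┠───────────
       ┃00000030  e4 9f 9┃           
       ┃00000040  b0 fa d┃┌───┬───┬──
       ┃00000050  64 20 2┃│ 7 │ 8 │ 9
       ┃00000060  02 2d 2┃├───┼───┼──
       ┃00000070  85 85 8┃│ 4 │ 5 │ 6
       ┃00000080  78 d4 0┃├───┼───┼──
       ┃00000090  79 ad 9┃│ 1 │ 2 │ 3


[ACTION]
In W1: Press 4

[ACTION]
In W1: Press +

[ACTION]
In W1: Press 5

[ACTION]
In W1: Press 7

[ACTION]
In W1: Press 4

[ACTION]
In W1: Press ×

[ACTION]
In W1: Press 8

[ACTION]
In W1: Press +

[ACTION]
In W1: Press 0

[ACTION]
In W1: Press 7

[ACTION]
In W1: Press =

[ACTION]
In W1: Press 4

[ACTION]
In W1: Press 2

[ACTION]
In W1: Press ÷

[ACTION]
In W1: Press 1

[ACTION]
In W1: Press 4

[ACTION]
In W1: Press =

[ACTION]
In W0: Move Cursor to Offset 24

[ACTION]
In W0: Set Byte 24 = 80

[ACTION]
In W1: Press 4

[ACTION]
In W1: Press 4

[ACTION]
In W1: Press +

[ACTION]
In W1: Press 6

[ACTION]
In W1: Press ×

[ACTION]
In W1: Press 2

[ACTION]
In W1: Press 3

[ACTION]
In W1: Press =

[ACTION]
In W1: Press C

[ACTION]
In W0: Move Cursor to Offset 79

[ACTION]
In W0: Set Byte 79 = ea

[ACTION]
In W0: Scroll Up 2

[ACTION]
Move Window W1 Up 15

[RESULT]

                         ┃ Calculator
                         ┠───────────
                         ┃           
       ┏━━━━━━━━━━━━━━━━━┃┌───┬───┬──
       ┃ HexEditor       ┃│ 7 │ 8 │ 9
       ┠─────────────────┃├───┼───┼──
       ┃00000000  25 50 4┃│ 4 │ 5 │ 6
       ┃00000010  63 1e 6┃├───┼───┼──
       ┃00000020  36 3e b┃│ 1 │ 2 │ 3
       ┃00000030  e4 9f 9┗━━━━━━━━━━━
       ┃00000040  b0 fa d9 ca 0b c┃  
       ┃00000050  64 20 20 6f 11 a┃  
       ┃00000060  02 2d 2d c1 05 d┃  
       ┃00000070  85 85 85 85 85 8┃  
       ┃00000080  78 d4 08 f0 fa d┃  
       ┃00000090  79 ad 92 24 46 3┃  


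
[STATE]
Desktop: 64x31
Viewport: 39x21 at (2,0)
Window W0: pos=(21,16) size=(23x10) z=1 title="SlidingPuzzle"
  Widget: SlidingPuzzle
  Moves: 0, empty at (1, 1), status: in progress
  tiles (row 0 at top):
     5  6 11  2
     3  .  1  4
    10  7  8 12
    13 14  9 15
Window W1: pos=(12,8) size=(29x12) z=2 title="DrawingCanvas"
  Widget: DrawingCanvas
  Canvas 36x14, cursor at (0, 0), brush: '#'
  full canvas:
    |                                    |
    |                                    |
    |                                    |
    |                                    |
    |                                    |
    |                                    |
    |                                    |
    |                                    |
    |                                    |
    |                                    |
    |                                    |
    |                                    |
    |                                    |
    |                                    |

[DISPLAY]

                                       
                                       
                                       
                                       
                                       
                                       
                                       
                                       
          ┏━━━━━━━━━━━━━━━━━━━━━━━━━━━┓
          ┃ DrawingCanvas             ┃
          ┠───────────────────────────┨
          ┃+                          ┃
          ┃                           ┃
          ┃                           ┃
          ┃                           ┃
          ┃                           ┃
          ┃                           ┃
          ┃                           ┃
          ┃                           ┃
          ┗━━━━━━━━━━━━━━━━━━━━━━━━━━━┛
                   ┃│  5 │  6 │ 11 │  2


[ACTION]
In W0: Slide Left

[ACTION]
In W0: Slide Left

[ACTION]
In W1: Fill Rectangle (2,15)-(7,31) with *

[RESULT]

                                       
                                       
                                       
                                       
                                       
                                       
                                       
                                       
          ┏━━━━━━━━━━━━━━━━━━━━━━━━━━━┓
          ┃ DrawingCanvas             ┃
          ┠───────────────────────────┨
          ┃+                          ┃
          ┃                           ┃
          ┃               ************┃
          ┃               ************┃
          ┃               ************┃
          ┃               ************┃
          ┃               ************┃
          ┃               ************┃
          ┗━━━━━━━━━━━━━━━━━━━━━━━━━━━┛
                   ┃│  5 │  6 │ 11 │  2


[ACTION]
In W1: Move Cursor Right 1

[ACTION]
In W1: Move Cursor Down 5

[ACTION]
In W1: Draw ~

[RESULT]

                                       
                                       
                                       
                                       
                                       
                                       
                                       
                                       
          ┏━━━━━━━━━━━━━━━━━━━━━━━━━━━┓
          ┃ DrawingCanvas             ┃
          ┠───────────────────────────┨
          ┃                           ┃
          ┃                           ┃
          ┃               ************┃
          ┃               ************┃
          ┃               ************┃
          ┃ ~             ************┃
          ┃               ************┃
          ┃               ************┃
          ┗━━━━━━━━━━━━━━━━━━━━━━━━━━━┛
                   ┃│  5 │  6 │ 11 │  2


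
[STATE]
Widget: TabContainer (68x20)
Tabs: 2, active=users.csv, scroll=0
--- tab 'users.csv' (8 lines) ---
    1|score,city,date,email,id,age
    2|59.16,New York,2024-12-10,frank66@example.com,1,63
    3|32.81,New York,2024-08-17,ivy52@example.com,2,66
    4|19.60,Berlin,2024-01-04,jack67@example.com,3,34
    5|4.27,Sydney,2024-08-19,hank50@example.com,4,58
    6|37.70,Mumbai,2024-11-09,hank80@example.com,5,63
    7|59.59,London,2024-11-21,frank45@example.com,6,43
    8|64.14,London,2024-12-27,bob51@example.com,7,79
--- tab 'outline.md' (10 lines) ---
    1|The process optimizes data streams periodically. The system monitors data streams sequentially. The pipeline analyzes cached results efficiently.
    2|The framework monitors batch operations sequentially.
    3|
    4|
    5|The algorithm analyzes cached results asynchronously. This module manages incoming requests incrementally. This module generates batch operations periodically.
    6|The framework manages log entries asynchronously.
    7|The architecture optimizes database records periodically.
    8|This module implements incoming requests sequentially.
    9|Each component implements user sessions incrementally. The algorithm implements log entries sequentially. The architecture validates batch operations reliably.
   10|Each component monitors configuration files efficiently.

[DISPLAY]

[users.csv]│ outline.md                                             
────────────────────────────────────────────────────────────────────
score,city,date,email,id,age                                        
59.16,New York,2024-12-10,frank66@example.com,1,63                  
32.81,New York,2024-08-17,ivy52@example.com,2,66                    
19.60,Berlin,2024-01-04,jack67@example.com,3,34                     
4.27,Sydney,2024-08-19,hank50@example.com,4,58                      
37.70,Mumbai,2024-11-09,hank80@example.com,5,63                     
59.59,London,2024-11-21,frank45@example.com,6,43                    
64.14,London,2024-12-27,bob51@example.com,7,79                      
                                                                    
                                                                    
                                                                    
                                                                    
                                                                    
                                                                    
                                                                    
                                                                    
                                                                    
                                                                    


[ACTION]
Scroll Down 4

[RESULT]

[users.csv]│ outline.md                                             
────────────────────────────────────────────────────────────────────
4.27,Sydney,2024-08-19,hank50@example.com,4,58                      
37.70,Mumbai,2024-11-09,hank80@example.com,5,63                     
59.59,London,2024-11-21,frank45@example.com,6,43                    
64.14,London,2024-12-27,bob51@example.com,7,79                      
                                                                    
                                                                    
                                                                    
                                                                    
                                                                    
                                                                    
                                                                    
                                                                    
                                                                    
                                                                    
                                                                    
                                                                    
                                                                    
                                                                    


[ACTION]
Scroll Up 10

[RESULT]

[users.csv]│ outline.md                                             
────────────────────────────────────────────────────────────────────
score,city,date,email,id,age                                        
59.16,New York,2024-12-10,frank66@example.com,1,63                  
32.81,New York,2024-08-17,ivy52@example.com,2,66                    
19.60,Berlin,2024-01-04,jack67@example.com,3,34                     
4.27,Sydney,2024-08-19,hank50@example.com,4,58                      
37.70,Mumbai,2024-11-09,hank80@example.com,5,63                     
59.59,London,2024-11-21,frank45@example.com,6,43                    
64.14,London,2024-12-27,bob51@example.com,7,79                      
                                                                    
                                                                    
                                                                    
                                                                    
                                                                    
                                                                    
                                                                    
                                                                    
                                                                    
                                                                    


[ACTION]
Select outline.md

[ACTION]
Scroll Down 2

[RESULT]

 users.csv │[outline.md]                                            
────────────────────────────────────────────────────────────────────
                                                                    
                                                                    
The algorithm analyzes cached results asynchronously. This module ma
The framework manages log entries asynchronously.                   
The architecture optimizes database records periodically.           
This module implements incoming requests sequentially.              
Each component implements user sessions incrementally. The algorithm
Each component monitors configuration files efficiently.            
                                                                    
                                                                    
                                                                    
                                                                    
                                                                    
                                                                    
                                                                    
                                                                    
                                                                    
                                                                    
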